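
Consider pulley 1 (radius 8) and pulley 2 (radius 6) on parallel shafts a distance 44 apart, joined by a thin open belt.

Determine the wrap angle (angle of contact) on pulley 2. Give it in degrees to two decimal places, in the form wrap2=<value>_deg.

wrap2=174.79_deg

open belt: β = asin((r2−r1)/C) = asin(-2/44) = -2.6053°
wrap1 = π − 2β = 185.2105°
wrap2 = π + 2β = 174.7895°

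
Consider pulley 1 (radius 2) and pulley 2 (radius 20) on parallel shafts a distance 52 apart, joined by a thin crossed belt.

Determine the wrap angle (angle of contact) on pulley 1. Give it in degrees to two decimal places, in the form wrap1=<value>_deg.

wrap1=230.06_deg

crossed belt: β = asin((r1+r2)/C) = asin(22/52) = 25.0290°
wrap1 = wrap2 = π + 2β = 230.0580°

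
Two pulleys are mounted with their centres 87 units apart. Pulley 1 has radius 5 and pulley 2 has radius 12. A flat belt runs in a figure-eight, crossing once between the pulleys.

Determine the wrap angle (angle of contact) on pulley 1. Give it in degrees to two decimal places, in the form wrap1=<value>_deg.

crossed belt: β = asin((r1+r2)/C) = asin(17/87) = 11.2682°
wrap1 = wrap2 = π + 2β = 202.5365°

wrap1=202.54_deg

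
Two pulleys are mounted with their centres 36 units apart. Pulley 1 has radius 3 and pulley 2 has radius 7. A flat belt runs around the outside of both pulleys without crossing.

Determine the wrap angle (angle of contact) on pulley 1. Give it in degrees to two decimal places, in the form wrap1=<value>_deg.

open belt: β = asin((r2−r1)/C) = asin(4/36) = 6.3794°
wrap1 = π − 2β = 167.2413°
wrap2 = π + 2β = 192.7587°

wrap1=167.24_deg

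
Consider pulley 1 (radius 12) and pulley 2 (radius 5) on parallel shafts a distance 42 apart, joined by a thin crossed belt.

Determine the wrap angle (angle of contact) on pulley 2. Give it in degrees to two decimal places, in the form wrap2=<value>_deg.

wrap2=227.75_deg

crossed belt: β = asin((r1+r2)/C) = asin(17/42) = 23.8762°
wrap1 = wrap2 = π + 2β = 227.7524°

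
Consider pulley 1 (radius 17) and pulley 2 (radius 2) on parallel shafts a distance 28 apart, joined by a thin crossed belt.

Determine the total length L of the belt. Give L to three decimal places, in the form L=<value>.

L=129.165

crossed belt: β = asin((r1+r2)/C) = asin(19/28) = 42.7321°
wrap1 = wrap2 = π + 2β = 265.4642°
tangent length = C·cosβ = 20.5670
L = (r1+r2)·wrap + 2·C·cosβ = 19·4.6332 + 2·20.5670 = 129.1652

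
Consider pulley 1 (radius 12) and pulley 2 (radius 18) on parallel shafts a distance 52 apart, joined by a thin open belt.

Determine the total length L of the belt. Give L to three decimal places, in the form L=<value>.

open belt: β = asin((r2−r1)/C) = asin(6/52) = 6.6258°
wrap1 = π − 2β = 166.7484°
wrap2 = π + 2β = 193.2516°
tangent length = C·cosβ = 51.6527
L = r1·wrap1 + r2·wrap2 + 2·C·cosβ = 12·2.9103 + 18·3.3729 + 2·51.6527 = 198.9409

L=198.941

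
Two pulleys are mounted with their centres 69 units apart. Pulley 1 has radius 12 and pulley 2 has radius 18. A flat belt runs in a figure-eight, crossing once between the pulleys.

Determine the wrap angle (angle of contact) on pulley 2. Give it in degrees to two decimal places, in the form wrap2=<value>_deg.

wrap2=231.54_deg

crossed belt: β = asin((r1+r2)/C) = asin(30/69) = 25.7715°
wrap1 = wrap2 = π + 2β = 231.5429°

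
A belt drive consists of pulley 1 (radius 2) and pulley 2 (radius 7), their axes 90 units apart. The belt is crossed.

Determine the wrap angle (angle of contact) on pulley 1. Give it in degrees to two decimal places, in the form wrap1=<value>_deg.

wrap1=191.48_deg

crossed belt: β = asin((r1+r2)/C) = asin(9/90) = 5.7392°
wrap1 = wrap2 = π + 2β = 191.4783°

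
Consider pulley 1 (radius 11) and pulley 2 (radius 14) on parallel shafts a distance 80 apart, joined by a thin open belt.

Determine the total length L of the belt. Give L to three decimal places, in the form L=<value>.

open belt: β = asin((r2−r1)/C) = asin(3/80) = 2.1491°
wrap1 = π − 2β = 175.7018°
wrap2 = π + 2β = 184.2982°
tangent length = C·cosβ = 79.9437
L = r1·wrap1 + r2·wrap2 + 2·C·cosβ = 11·3.0666 + 14·3.2166 + 2·79.9437 = 238.6523

L=238.652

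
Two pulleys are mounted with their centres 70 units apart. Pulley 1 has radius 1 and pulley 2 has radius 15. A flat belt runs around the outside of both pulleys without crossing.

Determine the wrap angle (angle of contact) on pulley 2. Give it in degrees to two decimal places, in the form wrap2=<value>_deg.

open belt: β = asin((r2−r1)/C) = asin(14/70) = 11.5370°
wrap1 = π − 2β = 156.9261°
wrap2 = π + 2β = 203.0739°

wrap2=203.07_deg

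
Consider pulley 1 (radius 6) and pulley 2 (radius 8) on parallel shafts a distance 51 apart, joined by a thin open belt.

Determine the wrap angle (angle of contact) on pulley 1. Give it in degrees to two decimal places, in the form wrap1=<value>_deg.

wrap1=175.51_deg

open belt: β = asin((r2−r1)/C) = asin(2/51) = 2.2475°
wrap1 = π − 2β = 175.5051°
wrap2 = π + 2β = 184.4949°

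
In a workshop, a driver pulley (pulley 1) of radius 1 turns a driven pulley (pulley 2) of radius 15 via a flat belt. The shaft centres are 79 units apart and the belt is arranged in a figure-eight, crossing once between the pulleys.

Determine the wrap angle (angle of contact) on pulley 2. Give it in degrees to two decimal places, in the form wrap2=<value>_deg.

wrap2=203.37_deg

crossed belt: β = asin((r1+r2)/C) = asin(16/79) = 11.6850°
wrap1 = wrap2 = π + 2β = 203.3701°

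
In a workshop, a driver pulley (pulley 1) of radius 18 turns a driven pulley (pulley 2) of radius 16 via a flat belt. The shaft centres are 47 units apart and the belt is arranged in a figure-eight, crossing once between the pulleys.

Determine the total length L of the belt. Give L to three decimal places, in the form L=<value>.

L=226.707

crossed belt: β = asin((r1+r2)/C) = asin(34/47) = 46.3363°
wrap1 = wrap2 = π + 2β = 272.6725°
tangent length = C·cosβ = 32.4500
L = (r1+r2)·wrap + 2·C·cosβ = 34·4.7590 + 2·32.4500 = 226.7071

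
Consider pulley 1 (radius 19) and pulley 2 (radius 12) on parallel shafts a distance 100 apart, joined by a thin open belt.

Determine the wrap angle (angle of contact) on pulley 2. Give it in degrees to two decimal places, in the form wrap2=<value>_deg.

wrap2=171.97_deg

open belt: β = asin((r2−r1)/C) = asin(-7/100) = -4.0140°
wrap1 = π − 2β = 188.0280°
wrap2 = π + 2β = 171.9720°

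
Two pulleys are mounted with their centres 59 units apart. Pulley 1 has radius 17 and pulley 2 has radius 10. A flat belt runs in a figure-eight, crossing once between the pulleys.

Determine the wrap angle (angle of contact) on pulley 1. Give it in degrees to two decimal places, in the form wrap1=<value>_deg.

crossed belt: β = asin((r1+r2)/C) = asin(27/59) = 27.2341°
wrap1 = wrap2 = π + 2β = 234.4682°

wrap1=234.47_deg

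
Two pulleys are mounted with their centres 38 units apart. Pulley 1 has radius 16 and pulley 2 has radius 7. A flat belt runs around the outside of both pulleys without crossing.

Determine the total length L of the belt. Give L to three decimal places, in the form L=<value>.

L=150.398

open belt: β = asin((r2−r1)/C) = asin(-9/38) = -13.7002°
wrap1 = π − 2β = 207.4005°
wrap2 = π + 2β = 152.5995°
tangent length = C·cosβ = 36.9188
L = r1·wrap1 + r2·wrap2 + 2·C·cosβ = 16·3.6198 + 7·2.6634 + 2·36.9188 = 150.3983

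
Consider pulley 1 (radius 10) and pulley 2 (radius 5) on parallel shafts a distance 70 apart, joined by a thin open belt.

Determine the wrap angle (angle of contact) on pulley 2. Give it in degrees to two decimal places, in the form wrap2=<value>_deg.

wrap2=171.81_deg

open belt: β = asin((r2−r1)/C) = asin(-5/70) = -4.0960°
wrap1 = π − 2β = 188.1921°
wrap2 = π + 2β = 171.8079°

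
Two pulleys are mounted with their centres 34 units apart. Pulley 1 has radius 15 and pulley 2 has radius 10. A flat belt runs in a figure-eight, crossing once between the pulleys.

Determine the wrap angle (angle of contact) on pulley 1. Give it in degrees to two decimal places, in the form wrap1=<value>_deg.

crossed belt: β = asin((r1+r2)/C) = asin(25/34) = 47.3321°
wrap1 = wrap2 = π + 2β = 274.6641°

wrap1=274.66_deg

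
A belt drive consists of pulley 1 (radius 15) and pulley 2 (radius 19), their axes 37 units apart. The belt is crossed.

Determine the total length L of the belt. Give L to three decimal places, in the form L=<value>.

L=215.246

crossed belt: β = asin((r1+r2)/C) = asin(34/37) = 66.7685°
wrap1 = wrap2 = π + 2β = 313.5371°
tangent length = C·cosβ = 14.5945
L = (r1+r2)·wrap + 2·C·cosβ = 34·5.4723 + 2·14.5945 = 215.2457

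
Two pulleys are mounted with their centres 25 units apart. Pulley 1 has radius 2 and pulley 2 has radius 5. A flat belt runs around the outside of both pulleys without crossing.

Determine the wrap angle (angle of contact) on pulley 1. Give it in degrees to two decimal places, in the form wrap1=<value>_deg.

open belt: β = asin((r2−r1)/C) = asin(3/25) = 6.8921°
wrap1 = π − 2β = 166.2158°
wrap2 = π + 2β = 193.7842°

wrap1=166.22_deg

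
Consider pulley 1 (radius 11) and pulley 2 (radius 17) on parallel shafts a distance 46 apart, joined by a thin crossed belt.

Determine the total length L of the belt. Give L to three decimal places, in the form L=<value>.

crossed belt: β = asin((r1+r2)/C) = asin(28/46) = 37.4952°
wrap1 = wrap2 = π + 2β = 254.9905°
tangent length = C·cosβ = 36.4966
L = (r1+r2)·wrap + 2·C·cosβ = 28·4.4504 + 2·36.4966 = 197.6050

L=197.605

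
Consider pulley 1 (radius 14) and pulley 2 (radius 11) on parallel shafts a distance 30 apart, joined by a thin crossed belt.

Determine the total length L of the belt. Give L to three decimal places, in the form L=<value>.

L=160.962

crossed belt: β = asin((r1+r2)/C) = asin(25/30) = 56.4427°
wrap1 = wrap2 = π + 2β = 292.8854°
tangent length = C·cosβ = 16.5831
L = (r1+r2)·wrap + 2·C·cosβ = 25·5.1118 + 2·16.5831 = 160.9616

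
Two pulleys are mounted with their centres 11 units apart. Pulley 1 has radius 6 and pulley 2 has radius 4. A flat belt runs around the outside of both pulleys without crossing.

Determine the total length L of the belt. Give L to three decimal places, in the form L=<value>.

L=53.781

open belt: β = asin((r2−r1)/C) = asin(-2/11) = -10.4757°
wrap1 = π − 2β = 200.9514°
wrap2 = π + 2β = 159.0486°
tangent length = C·cosβ = 10.8167
L = r1·wrap1 + r2·wrap2 + 2·C·cosβ = 6·3.5073 + 4·2.7759 + 2·10.8167 = 53.7806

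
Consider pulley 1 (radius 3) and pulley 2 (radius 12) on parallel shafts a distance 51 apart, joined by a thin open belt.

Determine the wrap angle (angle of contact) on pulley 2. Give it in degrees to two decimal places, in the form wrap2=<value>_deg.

open belt: β = asin((r2−r1)/C) = asin(9/51) = 10.1642°
wrap1 = π − 2β = 159.6715°
wrap2 = π + 2β = 200.3285°

wrap2=200.33_deg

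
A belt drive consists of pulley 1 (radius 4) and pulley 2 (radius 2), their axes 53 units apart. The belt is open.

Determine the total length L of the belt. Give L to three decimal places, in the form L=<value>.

L=124.925

open belt: β = asin((r2−r1)/C) = asin(-2/53) = -2.1626°
wrap1 = π − 2β = 184.3252°
wrap2 = π + 2β = 175.6748°
tangent length = C·cosβ = 52.9623
L = r1·wrap1 + r2·wrap2 + 2·C·cosβ = 4·3.2171 + 2·3.0661 + 2·52.9623 = 124.9250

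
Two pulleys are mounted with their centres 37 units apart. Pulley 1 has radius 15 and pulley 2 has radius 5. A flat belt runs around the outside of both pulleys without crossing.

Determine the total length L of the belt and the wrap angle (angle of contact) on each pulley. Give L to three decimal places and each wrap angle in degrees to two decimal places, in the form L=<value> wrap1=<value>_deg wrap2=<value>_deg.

L=139.551 wrap1=211.36_deg wrap2=148.64_deg

open belt: β = asin((r2−r1)/C) = asin(-10/37) = -15.6804°
wrap1 = π − 2β = 211.3607°
wrap2 = π + 2β = 148.6393°
tangent length = C·cosβ = 35.6230
L = r1·wrap1 + r2·wrap2 + 2·C·cosβ = 15·3.6889 + 5·2.5942 + 2·35.6230 = 139.5514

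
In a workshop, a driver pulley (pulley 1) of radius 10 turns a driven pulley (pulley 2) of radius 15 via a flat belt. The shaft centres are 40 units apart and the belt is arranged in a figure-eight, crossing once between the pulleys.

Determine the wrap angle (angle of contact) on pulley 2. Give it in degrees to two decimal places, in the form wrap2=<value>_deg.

crossed belt: β = asin((r1+r2)/C) = asin(25/40) = 38.6822°
wrap1 = wrap2 = π + 2β = 257.3644°

wrap2=257.36_deg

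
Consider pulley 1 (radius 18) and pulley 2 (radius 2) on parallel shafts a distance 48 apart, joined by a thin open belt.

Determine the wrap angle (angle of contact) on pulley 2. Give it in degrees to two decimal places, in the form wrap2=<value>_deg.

wrap2=141.06_deg

open belt: β = asin((r2−r1)/C) = asin(-16/48) = -19.4712°
wrap1 = π − 2β = 218.9424°
wrap2 = π + 2β = 141.0576°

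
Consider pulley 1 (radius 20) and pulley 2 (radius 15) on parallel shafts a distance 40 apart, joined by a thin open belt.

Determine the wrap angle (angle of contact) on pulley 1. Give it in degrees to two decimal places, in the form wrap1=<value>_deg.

open belt: β = asin((r2−r1)/C) = asin(-5/40) = -7.1808°
wrap1 = π − 2β = 194.3615°
wrap2 = π + 2β = 165.6385°

wrap1=194.36_deg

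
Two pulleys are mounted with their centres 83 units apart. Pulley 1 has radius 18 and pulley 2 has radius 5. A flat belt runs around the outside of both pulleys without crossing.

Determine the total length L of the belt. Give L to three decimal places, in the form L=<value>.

open belt: β = asin((r2−r1)/C) = asin(-13/83) = -9.0111°
wrap1 = π − 2β = 198.0223°
wrap2 = π + 2β = 161.9777°
tangent length = C·cosβ = 81.9756
L = r1·wrap1 + r2·wrap2 + 2·C·cosβ = 18·3.4561 + 5·2.8270 + 2·81.9756 = 240.2970

L=240.297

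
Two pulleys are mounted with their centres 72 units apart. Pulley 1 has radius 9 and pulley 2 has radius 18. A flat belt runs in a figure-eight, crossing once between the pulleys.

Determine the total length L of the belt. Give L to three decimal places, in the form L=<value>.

L=239.072

crossed belt: β = asin((r1+r2)/C) = asin(27/72) = 22.0243°
wrap1 = wrap2 = π + 2β = 224.0486°
tangent length = C·cosβ = 66.7458
L = (r1+r2)·wrap + 2·C·cosβ = 27·3.9104 + 2·66.7458 = 239.0720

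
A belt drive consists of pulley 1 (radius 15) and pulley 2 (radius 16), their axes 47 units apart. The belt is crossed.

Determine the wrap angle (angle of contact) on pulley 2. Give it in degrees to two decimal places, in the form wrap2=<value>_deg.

wrap2=262.53_deg

crossed belt: β = asin((r1+r2)/C) = asin(31/47) = 41.2674°
wrap1 = wrap2 = π + 2β = 262.5349°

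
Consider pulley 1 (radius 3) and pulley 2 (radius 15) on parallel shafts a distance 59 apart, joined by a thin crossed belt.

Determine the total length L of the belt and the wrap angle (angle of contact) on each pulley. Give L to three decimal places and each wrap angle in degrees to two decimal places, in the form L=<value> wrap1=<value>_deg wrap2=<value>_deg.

L=180.084 wrap1=215.53_deg wrap2=215.53_deg

crossed belt: β = asin((r1+r2)/C) = asin(18/59) = 17.7633°
wrap1 = wrap2 = π + 2β = 215.5265°
tangent length = C·cosβ = 56.1872
L = (r1+r2)·wrap + 2·C·cosβ = 18·3.7616 + 2·56.1872 = 180.0840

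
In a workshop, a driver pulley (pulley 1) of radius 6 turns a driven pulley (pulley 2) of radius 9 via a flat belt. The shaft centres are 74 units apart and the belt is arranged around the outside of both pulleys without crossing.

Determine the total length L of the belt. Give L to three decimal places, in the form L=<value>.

L=195.246

open belt: β = asin((r2−r1)/C) = asin(3/74) = 2.3234°
wrap1 = π − 2β = 175.3531°
wrap2 = π + 2β = 184.6469°
tangent length = C·cosβ = 73.9392
L = r1·wrap1 + r2·wrap2 + 2·C·cosβ = 6·3.0605 + 9·3.2227 + 2·73.9392 = 195.2455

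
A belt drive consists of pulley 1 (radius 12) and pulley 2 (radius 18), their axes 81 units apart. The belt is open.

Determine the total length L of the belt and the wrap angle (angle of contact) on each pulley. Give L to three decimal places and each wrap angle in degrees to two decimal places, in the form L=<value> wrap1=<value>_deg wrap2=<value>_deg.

open belt: β = asin((r2−r1)/C) = asin(6/81) = 4.2480°
wrap1 = π − 2β = 171.5040°
wrap2 = π + 2β = 188.4960°
tangent length = C·cosβ = 80.7775
L = r1·wrap1 + r2·wrap2 + 2·C·cosβ = 12·2.9933 + 18·3.2899 + 2·80.7775 = 256.6924

L=256.692 wrap1=171.50_deg wrap2=188.50_deg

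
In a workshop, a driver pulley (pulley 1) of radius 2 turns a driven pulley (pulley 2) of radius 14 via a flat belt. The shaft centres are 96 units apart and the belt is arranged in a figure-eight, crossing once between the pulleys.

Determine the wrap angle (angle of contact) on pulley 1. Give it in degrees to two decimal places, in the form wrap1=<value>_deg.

crossed belt: β = asin((r1+r2)/C) = asin(16/96) = 9.5941°
wrap1 = wrap2 = π + 2β = 199.1881°

wrap1=199.19_deg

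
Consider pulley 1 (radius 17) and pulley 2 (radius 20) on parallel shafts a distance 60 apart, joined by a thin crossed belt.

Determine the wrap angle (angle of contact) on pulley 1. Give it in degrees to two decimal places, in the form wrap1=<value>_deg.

crossed belt: β = asin((r1+r2)/C) = asin(37/60) = 38.0731°
wrap1 = wrap2 = π + 2β = 256.1462°

wrap1=256.15_deg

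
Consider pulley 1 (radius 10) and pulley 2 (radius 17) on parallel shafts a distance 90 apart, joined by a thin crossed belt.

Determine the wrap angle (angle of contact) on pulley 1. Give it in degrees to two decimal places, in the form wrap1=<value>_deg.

crossed belt: β = asin((r1+r2)/C) = asin(27/90) = 17.4576°
wrap1 = wrap2 = π + 2β = 214.9152°

wrap1=214.92_deg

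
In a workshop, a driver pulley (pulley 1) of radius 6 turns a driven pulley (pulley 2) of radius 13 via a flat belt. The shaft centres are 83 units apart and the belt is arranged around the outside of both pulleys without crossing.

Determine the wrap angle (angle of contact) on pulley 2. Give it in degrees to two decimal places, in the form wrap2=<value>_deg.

wrap2=189.68_deg

open belt: β = asin((r2−r1)/C) = asin(7/83) = 4.8379°
wrap1 = π − 2β = 170.3242°
wrap2 = π + 2β = 189.6758°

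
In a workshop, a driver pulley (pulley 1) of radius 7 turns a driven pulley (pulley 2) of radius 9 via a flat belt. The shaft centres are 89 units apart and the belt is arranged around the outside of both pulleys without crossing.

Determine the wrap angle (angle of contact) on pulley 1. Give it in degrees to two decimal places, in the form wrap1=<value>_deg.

open belt: β = asin((r2−r1)/C) = asin(2/89) = 1.2877°
wrap1 = π − 2β = 177.4247°
wrap2 = π + 2β = 182.5753°

wrap1=177.42_deg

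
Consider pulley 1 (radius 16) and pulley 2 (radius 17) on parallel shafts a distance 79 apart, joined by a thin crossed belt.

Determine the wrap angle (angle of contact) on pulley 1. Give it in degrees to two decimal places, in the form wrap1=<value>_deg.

wrap1=229.38_deg

crossed belt: β = asin((r1+r2)/C) = asin(33/79) = 24.6908°
wrap1 = wrap2 = π + 2β = 229.3816°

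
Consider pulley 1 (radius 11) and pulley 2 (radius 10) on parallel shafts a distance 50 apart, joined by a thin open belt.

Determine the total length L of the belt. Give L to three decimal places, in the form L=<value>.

L=165.993

open belt: β = asin((r2−r1)/C) = asin(-1/50) = -1.1460°
wrap1 = π − 2β = 182.2920°
wrap2 = π + 2β = 177.7080°
tangent length = C·cosβ = 49.9900
L = r1·wrap1 + r2·wrap2 + 2·C·cosβ = 11·3.1816 + 10·3.1016 + 2·49.9900 = 165.9934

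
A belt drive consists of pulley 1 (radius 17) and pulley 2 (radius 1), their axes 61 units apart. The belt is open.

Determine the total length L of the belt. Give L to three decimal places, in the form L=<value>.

L=182.770

open belt: β = asin((r2−r1)/C) = asin(-16/61) = -15.2063°
wrap1 = π − 2β = 210.4126°
wrap2 = π + 2β = 149.5874°
tangent length = C·cosβ = 58.8643
L = r1·wrap1 + r2·wrap2 + 2·C·cosβ = 17·3.6724 + 1·2.6108 + 2·58.8643 = 182.7700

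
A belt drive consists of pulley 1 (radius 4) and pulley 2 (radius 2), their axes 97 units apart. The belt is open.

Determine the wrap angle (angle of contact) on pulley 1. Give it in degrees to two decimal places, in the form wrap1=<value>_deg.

wrap1=182.36_deg

open belt: β = asin((r2−r1)/C) = asin(-2/97) = -1.1814°
wrap1 = π − 2β = 182.3629°
wrap2 = π + 2β = 177.6371°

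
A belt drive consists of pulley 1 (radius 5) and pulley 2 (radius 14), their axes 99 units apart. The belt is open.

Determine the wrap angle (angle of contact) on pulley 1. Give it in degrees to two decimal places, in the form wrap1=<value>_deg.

wrap1=169.57_deg

open belt: β = asin((r2−r1)/C) = asin(9/99) = 5.2159°
wrap1 = π − 2β = 169.5682°
wrap2 = π + 2β = 190.4318°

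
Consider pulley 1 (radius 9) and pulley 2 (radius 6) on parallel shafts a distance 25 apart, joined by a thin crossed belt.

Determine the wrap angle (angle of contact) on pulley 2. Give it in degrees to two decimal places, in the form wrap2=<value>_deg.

wrap2=253.74_deg

crossed belt: β = asin((r1+r2)/C) = asin(15/25) = 36.8699°
wrap1 = wrap2 = π + 2β = 253.7398°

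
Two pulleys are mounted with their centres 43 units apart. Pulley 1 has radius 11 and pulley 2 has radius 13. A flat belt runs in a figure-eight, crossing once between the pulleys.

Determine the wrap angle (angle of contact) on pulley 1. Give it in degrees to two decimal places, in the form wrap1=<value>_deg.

wrap1=247.85_deg

crossed belt: β = asin((r1+r2)/C) = asin(24/43) = 33.9272°
wrap1 = wrap2 = π + 2β = 247.8545°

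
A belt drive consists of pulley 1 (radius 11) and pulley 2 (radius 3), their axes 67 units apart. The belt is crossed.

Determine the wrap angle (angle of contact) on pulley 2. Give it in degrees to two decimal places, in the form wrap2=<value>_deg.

crossed belt: β = asin((r1+r2)/C) = asin(14/67) = 12.0611°
wrap1 = wrap2 = π + 2β = 204.1223°

wrap2=204.12_deg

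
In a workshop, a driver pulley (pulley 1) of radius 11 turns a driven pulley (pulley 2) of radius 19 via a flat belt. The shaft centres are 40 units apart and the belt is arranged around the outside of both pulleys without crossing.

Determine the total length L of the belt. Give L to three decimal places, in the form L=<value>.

L=175.853

open belt: β = asin((r2−r1)/C) = asin(8/40) = 11.5370°
wrap1 = π − 2β = 156.9261°
wrap2 = π + 2β = 203.0739°
tangent length = C·cosβ = 39.1918
L = r1·wrap1 + r2·wrap2 + 2·C·cosβ = 11·2.7389 + 19·3.5443 + 2·39.1918 = 175.8532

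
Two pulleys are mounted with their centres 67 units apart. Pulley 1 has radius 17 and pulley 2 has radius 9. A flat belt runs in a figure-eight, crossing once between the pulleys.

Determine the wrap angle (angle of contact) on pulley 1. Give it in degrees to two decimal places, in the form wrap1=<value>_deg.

wrap1=225.67_deg

crossed belt: β = asin((r1+r2)/C) = asin(26/67) = 22.8338°
wrap1 = wrap2 = π + 2β = 225.6676°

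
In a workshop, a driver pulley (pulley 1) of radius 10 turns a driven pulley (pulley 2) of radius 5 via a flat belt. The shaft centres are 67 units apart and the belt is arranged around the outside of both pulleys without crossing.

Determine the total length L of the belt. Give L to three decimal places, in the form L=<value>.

open belt: β = asin((r2−r1)/C) = asin(-5/67) = -4.2798°
wrap1 = π − 2β = 188.5596°
wrap2 = π + 2β = 171.4404°
tangent length = C·cosβ = 66.8132
L = r1·wrap1 + r2·wrap2 + 2·C·cosβ = 10·3.2910 + 5·2.9922 + 2·66.8132 = 181.4972

L=181.497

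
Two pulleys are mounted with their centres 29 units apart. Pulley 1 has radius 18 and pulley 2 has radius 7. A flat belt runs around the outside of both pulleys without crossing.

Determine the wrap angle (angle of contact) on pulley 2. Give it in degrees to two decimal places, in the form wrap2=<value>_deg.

wrap2=135.42_deg

open belt: β = asin((r2−r1)/C) = asin(-11/29) = -22.2910°
wrap1 = π − 2β = 224.5819°
wrap2 = π + 2β = 135.4181°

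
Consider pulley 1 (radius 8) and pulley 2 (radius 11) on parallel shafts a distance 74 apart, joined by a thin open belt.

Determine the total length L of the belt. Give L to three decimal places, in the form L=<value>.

L=207.812

open belt: β = asin((r2−r1)/C) = asin(3/74) = 2.3234°
wrap1 = π − 2β = 175.3531°
wrap2 = π + 2β = 184.6469°
tangent length = C·cosβ = 73.9392
L = r1·wrap1 + r2·wrap2 + 2·C·cosβ = 8·3.0605 + 11·3.2227 + 2·73.9392 = 207.8119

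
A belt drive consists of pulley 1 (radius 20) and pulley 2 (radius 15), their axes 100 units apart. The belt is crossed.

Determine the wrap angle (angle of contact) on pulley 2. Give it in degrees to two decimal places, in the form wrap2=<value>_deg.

crossed belt: β = asin((r1+r2)/C) = asin(35/100) = 20.4873°
wrap1 = wrap2 = π + 2β = 220.9746°

wrap2=220.97_deg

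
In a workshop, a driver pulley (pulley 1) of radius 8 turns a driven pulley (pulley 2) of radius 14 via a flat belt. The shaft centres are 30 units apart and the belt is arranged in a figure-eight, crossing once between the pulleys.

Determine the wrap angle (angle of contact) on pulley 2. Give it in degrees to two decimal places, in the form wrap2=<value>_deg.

wrap2=274.33_deg

crossed belt: β = asin((r1+r2)/C) = asin(22/30) = 47.1666°
wrap1 = wrap2 = π + 2β = 274.3331°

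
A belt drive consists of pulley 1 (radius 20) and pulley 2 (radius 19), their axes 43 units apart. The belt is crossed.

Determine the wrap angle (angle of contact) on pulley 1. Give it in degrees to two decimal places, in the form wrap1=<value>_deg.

crossed belt: β = asin((r1+r2)/C) = asin(39/43) = 65.0908°
wrap1 = wrap2 = π + 2β = 310.1817°

wrap1=310.18_deg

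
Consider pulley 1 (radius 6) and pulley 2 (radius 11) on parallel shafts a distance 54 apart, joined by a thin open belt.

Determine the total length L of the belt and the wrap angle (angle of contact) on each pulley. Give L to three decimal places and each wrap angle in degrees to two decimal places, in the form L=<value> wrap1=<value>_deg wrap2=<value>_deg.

open belt: β = asin((r2−r1)/C) = asin(5/54) = 5.3128°
wrap1 = π − 2β = 169.3745°
wrap2 = π + 2β = 190.6255°
tangent length = C·cosβ = 53.7680
L = r1·wrap1 + r2·wrap2 + 2·C·cosβ = 6·2.9561 + 11·3.3270 + 2·53.7680 = 161.8704

L=161.870 wrap1=169.37_deg wrap2=190.63_deg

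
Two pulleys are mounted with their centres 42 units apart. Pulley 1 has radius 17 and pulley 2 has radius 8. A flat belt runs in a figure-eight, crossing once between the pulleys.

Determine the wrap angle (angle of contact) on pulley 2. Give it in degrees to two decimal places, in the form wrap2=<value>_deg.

wrap2=253.06_deg

crossed belt: β = asin((r1+r2)/C) = asin(25/42) = 36.5296°
wrap1 = wrap2 = π + 2β = 253.0592°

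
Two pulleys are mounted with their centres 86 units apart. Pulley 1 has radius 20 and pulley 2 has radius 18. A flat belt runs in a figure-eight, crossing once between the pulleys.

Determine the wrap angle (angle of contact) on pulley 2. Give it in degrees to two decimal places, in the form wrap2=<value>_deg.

crossed belt: β = asin((r1+r2)/C) = asin(38/86) = 26.2226°
wrap1 = wrap2 = π + 2β = 232.4453°

wrap2=232.45_deg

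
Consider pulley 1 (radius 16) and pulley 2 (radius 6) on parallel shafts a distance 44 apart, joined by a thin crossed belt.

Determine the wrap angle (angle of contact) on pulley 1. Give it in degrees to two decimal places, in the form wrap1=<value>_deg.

wrap1=240.00_deg

crossed belt: β = asin((r1+r2)/C) = asin(22/44) = 30.0000°
wrap1 = wrap2 = π + 2β = 240.0000°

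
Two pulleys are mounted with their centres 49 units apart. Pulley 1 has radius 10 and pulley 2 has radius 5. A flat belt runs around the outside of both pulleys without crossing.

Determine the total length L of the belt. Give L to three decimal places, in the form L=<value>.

open belt: β = asin((r2−r1)/C) = asin(-5/49) = -5.8567°
wrap1 = π − 2β = 191.7134°
wrap2 = π + 2β = 168.2866°
tangent length = C·cosβ = 48.7442
L = r1·wrap1 + r2·wrap2 + 2·C·cosβ = 10·3.3460 + 5·2.9372 + 2·48.7442 = 145.6345

L=145.635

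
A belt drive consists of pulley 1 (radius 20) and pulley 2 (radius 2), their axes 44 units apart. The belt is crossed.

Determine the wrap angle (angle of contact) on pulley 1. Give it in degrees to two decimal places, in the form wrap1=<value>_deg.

wrap1=240.00_deg

crossed belt: β = asin((r1+r2)/C) = asin(22/44) = 30.0000°
wrap1 = wrap2 = π + 2β = 240.0000°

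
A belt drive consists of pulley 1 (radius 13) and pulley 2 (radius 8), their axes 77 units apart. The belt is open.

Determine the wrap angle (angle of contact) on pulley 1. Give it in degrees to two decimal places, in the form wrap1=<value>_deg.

wrap1=187.45_deg

open belt: β = asin((r2−r1)/C) = asin(-5/77) = -3.7231°
wrap1 = π − 2β = 187.4462°
wrap2 = π + 2β = 172.5538°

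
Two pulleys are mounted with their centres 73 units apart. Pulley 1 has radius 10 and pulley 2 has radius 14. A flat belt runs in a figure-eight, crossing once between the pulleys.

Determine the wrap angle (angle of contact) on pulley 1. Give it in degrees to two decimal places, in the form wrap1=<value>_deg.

crossed belt: β = asin((r1+r2)/C) = asin(24/73) = 19.1940°
wrap1 = wrap2 = π + 2β = 218.3879°

wrap1=218.39_deg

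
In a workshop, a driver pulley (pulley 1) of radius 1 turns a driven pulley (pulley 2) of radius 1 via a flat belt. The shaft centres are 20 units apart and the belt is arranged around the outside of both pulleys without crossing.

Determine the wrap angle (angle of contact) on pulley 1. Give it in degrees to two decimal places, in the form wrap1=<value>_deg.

wrap1=180.00_deg

open belt: β = asin((r2−r1)/C) = asin(0/20) = 0.0000°
wrap1 = π − 2β = 180.0000°
wrap2 = π + 2β = 180.0000°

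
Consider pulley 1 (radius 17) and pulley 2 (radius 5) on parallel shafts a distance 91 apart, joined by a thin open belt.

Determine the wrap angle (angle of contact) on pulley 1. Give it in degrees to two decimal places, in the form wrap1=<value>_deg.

wrap1=195.16_deg

open belt: β = asin((r2−r1)/C) = asin(-12/91) = -7.5776°
wrap1 = π − 2β = 195.1551°
wrap2 = π + 2β = 164.8449°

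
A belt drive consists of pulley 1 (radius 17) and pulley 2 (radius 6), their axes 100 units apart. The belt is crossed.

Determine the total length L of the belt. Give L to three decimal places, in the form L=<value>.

L=277.570

crossed belt: β = asin((r1+r2)/C) = asin(23/100) = 13.2971°
wrap1 = wrap2 = π + 2β = 206.5941°
tangent length = C·cosβ = 97.3191
L = (r1+r2)·wrap + 2·C·cosβ = 23·3.6057 + 2·97.3191 = 277.5703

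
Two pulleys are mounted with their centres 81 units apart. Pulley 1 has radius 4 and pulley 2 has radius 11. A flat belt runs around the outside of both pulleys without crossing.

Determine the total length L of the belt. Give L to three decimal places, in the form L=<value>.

open belt: β = asin((r2−r1)/C) = asin(7/81) = 4.9577°
wrap1 = π − 2β = 170.0847°
wrap2 = π + 2β = 189.9153°
tangent length = C·cosβ = 80.6970
L = r1·wrap1 + r2·wrap2 + 2·C·cosβ = 4·2.9685 + 11·3.3146 + 2·80.6970 = 209.7292

L=209.729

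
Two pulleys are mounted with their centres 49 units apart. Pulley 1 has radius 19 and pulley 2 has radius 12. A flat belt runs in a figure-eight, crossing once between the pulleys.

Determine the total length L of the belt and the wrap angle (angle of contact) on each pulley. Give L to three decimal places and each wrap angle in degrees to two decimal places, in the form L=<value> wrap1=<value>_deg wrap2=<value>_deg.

L=215.752 wrap1=258.49_deg wrap2=258.49_deg

crossed belt: β = asin((r1+r2)/C) = asin(31/49) = 39.2461°
wrap1 = wrap2 = π + 2β = 258.4923°
tangent length = C·cosβ = 37.9473
L = (r1+r2)·wrap + 2·C·cosβ = 31·4.5115 + 2·37.9473 = 215.7524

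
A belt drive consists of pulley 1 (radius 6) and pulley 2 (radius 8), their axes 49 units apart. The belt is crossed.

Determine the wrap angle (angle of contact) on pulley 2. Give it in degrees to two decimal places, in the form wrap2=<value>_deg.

crossed belt: β = asin((r1+r2)/C) = asin(14/49) = 16.6015°
wrap1 = wrap2 = π + 2β = 213.2031°

wrap2=213.20_deg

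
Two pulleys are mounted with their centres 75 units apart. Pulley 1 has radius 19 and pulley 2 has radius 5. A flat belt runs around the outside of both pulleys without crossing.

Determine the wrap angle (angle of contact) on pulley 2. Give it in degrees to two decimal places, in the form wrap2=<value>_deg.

open belt: β = asin((r2−r1)/C) = asin(-14/75) = -10.7583°
wrap1 = π − 2β = 201.5166°
wrap2 = π + 2β = 158.4834°

wrap2=158.48_deg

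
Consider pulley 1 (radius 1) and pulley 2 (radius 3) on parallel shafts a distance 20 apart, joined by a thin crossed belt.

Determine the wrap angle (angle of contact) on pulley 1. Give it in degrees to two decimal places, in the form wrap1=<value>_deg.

wrap1=203.07_deg

crossed belt: β = asin((r1+r2)/C) = asin(4/20) = 11.5370°
wrap1 = wrap2 = π + 2β = 203.0739°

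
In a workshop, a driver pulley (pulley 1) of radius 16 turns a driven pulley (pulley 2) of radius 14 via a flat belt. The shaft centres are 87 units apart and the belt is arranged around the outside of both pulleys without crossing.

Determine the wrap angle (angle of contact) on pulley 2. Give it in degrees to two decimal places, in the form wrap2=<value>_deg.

wrap2=177.37_deg

open belt: β = asin((r2−r1)/C) = asin(-2/87) = -1.3173°
wrap1 = π − 2β = 182.6345°
wrap2 = π + 2β = 177.3655°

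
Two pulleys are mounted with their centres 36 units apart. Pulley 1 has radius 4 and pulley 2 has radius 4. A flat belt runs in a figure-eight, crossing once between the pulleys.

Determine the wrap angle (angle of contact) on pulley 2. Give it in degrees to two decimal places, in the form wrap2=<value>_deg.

wrap2=205.68_deg

crossed belt: β = asin((r1+r2)/C) = asin(8/36) = 12.8396°
wrap1 = wrap2 = π + 2β = 205.6792°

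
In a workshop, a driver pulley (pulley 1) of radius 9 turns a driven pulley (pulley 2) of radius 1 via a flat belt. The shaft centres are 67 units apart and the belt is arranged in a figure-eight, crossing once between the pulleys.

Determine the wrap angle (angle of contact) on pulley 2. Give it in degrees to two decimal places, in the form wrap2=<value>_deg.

crossed belt: β = asin((r1+r2)/C) = asin(10/67) = 8.5837°
wrap1 = wrap2 = π + 2β = 197.1674°

wrap2=197.17_deg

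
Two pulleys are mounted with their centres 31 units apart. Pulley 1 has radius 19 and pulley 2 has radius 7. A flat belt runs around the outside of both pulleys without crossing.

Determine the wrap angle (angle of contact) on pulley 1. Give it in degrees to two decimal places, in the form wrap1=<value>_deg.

wrap1=225.55_deg

open belt: β = asin((r2−r1)/C) = asin(-12/31) = -22.7740°
wrap1 = π − 2β = 225.5479°
wrap2 = π + 2β = 134.4521°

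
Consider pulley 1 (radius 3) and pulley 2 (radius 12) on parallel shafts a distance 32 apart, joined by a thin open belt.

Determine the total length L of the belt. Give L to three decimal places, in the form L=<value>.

L=113.672

open belt: β = asin((r2−r1)/C) = asin(9/32) = 16.3348°
wrap1 = π − 2β = 147.3304°
wrap2 = π + 2β = 212.6696°
tangent length = C·cosβ = 30.7083
L = r1·wrap1 + r2·wrap2 + 2·C·cosβ = 3·2.5714 + 12·3.7118 + 2·30.7083 = 113.6722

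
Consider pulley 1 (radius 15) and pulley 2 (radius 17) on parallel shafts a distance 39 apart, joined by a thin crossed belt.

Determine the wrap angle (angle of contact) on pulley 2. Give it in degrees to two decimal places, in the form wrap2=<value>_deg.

crossed belt: β = asin((r1+r2)/C) = asin(32/39) = 55.1362°
wrap1 = wrap2 = π + 2β = 290.2723°

wrap2=290.27_deg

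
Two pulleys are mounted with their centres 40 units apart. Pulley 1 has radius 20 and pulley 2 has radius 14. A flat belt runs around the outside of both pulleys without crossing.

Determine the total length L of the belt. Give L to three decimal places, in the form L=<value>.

open belt: β = asin((r2−r1)/C) = asin(-6/40) = -8.6269°
wrap1 = π − 2β = 197.2539°
wrap2 = π + 2β = 162.7461°
tangent length = C·cosβ = 39.5474
L = r1·wrap1 + r2·wrap2 + 2·C·cosβ = 20·3.4427 + 14·2.8405 + 2·39.5474 = 187.7158

L=187.716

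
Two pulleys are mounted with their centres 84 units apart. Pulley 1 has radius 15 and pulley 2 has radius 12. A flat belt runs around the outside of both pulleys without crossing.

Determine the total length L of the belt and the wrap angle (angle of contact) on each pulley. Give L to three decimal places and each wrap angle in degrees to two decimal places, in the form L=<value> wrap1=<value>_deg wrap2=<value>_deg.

L=252.930 wrap1=184.09_deg wrap2=175.91_deg

open belt: β = asin((r2−r1)/C) = asin(-3/84) = -2.0467°
wrap1 = π − 2β = 184.0934°
wrap2 = π + 2β = 175.9066°
tangent length = C·cosβ = 83.9464
L = r1·wrap1 + r2·wrap2 + 2·C·cosβ = 15·3.2130 + 12·3.0701 + 2·83.9464 = 252.9302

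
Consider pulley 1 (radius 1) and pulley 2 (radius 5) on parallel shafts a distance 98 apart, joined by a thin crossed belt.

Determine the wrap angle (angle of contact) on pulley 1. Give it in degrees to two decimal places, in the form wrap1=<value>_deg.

crossed belt: β = asin((r1+r2)/C) = asin(6/98) = 3.5101°
wrap1 = wrap2 = π + 2β = 187.0202°

wrap1=187.02_deg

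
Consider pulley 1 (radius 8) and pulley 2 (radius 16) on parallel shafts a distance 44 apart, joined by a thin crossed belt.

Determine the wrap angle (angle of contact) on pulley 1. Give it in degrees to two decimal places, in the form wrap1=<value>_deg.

crossed belt: β = asin((r1+r2)/C) = asin(24/44) = 33.0557°
wrap1 = wrap2 = π + 2β = 246.1115°

wrap1=246.11_deg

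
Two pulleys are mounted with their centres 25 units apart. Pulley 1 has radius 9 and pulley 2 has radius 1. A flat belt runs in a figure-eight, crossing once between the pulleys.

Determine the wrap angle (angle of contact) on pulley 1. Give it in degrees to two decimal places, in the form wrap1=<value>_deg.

crossed belt: β = asin((r1+r2)/C) = asin(10/25) = 23.5782°
wrap1 = wrap2 = π + 2β = 227.1564°

wrap1=227.16_deg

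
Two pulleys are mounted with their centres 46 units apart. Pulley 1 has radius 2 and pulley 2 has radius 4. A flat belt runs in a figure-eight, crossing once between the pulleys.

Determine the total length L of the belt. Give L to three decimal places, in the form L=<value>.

crossed belt: β = asin((r1+r2)/C) = asin(6/46) = 7.4947°
wrap1 = wrap2 = π + 2β = 194.9894°
tangent length = C·cosβ = 45.6070
L = (r1+r2)·wrap + 2·C·cosβ = 6·3.4032 + 2·45.6070 = 111.6333

L=111.633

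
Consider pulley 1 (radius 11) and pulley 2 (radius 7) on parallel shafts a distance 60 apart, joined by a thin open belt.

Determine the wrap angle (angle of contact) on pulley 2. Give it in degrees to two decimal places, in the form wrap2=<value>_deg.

open belt: β = asin((r2−r1)/C) = asin(-4/60) = -3.8226°
wrap1 = π − 2β = 187.6451°
wrap2 = π + 2β = 172.3549°

wrap2=172.35_deg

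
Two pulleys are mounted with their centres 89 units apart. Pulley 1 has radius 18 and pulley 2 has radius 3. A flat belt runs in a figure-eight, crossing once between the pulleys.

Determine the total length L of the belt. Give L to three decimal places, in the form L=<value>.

crossed belt: β = asin((r1+r2)/C) = asin(21/89) = 13.6479°
wrap1 = wrap2 = π + 2β = 207.2959°
tangent length = C·cosβ = 86.4870
L = (r1+r2)·wrap + 2·C·cosβ = 21·3.6180 + 2·86.4870 = 248.9519

L=248.952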